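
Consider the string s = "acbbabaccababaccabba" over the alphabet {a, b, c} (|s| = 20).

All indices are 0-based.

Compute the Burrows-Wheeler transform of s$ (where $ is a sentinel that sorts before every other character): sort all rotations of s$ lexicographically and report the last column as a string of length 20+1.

rank  rotation               last
    0  $acbbabaccababaccabba  a
    1  a$acbbabaccababaccabb  b
    2  ababaccabba$acbbabacc  c
    3  abaccababaccabba$acbb  b
    4  abaccabba$acbbabaccab  b
    5  abba$acbbabaccababacc  c
    6  acbbabaccababaccabba$  $
    7  accababaccabba$acbbab  b
    8  accabba$acbbabaccabab  b
    9  ba$acbbabaccababaccab  b
   10  babaccababaccabba$acb  b
   11  babaccabba$acbbabacca  a
   12  baccababaccabba$acbba  a
   13  baccabba$acbbabaccaba  a
   14  bba$acbbabaccababacca  a
   15  bbabaccababaccabba$ac  c
   16  cababaccabba$acbbabac  c
   17  cabba$acbbabaccababac  c
   18  cbbabaccababaccabba$a  a
   19  ccababaccabba$acbbaba  a
   20  ccabba$acbbabaccababa  a

abcbbc$bbbbaaaacccaaa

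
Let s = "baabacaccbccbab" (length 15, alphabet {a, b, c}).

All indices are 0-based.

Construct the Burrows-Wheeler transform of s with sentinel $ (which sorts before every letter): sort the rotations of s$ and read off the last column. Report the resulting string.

rank  rotation          last
    0  $baabacaccbccbab  b
    1  aabacaccbccbab$b  b
    2  ab$baabacaccbccb  b
    3  abacaccbccbab$ba  a
    4  acaccbccbab$baab  b
    5  accbccbab$baabac  c
    6  b$baabacaccbccba  a
    7  baabacaccbccbab$  $
    8  bab$baabacaccbcc  c
    9  bacaccbccbab$baa  a
   10  bccbab$baabacacc  c
   11  caccbccbab$baaba  a
   12  cbab$baabacaccbc  c
   13  cbccbab$baabacac  c
   14  ccbab$baabacaccb  b
   15  ccbccbab$baabaca  a

bbbabca$cacaccba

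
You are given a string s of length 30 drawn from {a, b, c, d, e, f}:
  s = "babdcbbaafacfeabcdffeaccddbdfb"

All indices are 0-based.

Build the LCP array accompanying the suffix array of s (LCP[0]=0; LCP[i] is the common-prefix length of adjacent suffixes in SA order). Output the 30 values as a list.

[0, 1, 2, 1, 2, 1, 0, 1, 2, 1, 1, 1, 2, 0, 1, 1, 2, 1, 0, 1, 1, 1, 2, 0, 2, 0, 1, 1, 3, 1]

rank→(start, suffix):
  0 → (7, 'aafacfeabcdffeaccddbdfb')
  1 → (14, 'abcdffeaccddbdfb')
  2 → (1, 'abdcbbaafacfeabcdffeaccddbdfb')
  3 → (21, 'accddbdfb')
  4 → (10, 'acfeabcdffeaccddbdfb')
  5 → (8, 'afacfeabcdffeaccddbdfb')
  6 → (29, 'b')
  7 → (6, 'baafacfeabcdffeaccddbdfb')
  8 → (0, 'babdcbbaafacfeabcdffeaccddbdfb')
  9 → (5, 'bbaafacfeabcdffeaccddbdfb')
  10 → (15, 'bcdffeaccddbdfb')
  11 → (2, 'bdcbbaafacfeabcdffeaccddbdfb')
  12 → (26, 'bdfb')
  13 → (4, 'cbbaafacfeabcdffeaccddbdfb')
  14 → (22, 'ccddbdfb')
  15 → (23, 'cddbdfb')
  16 → (16, 'cdffeaccddbdfb')
  17 → (11, 'cfeabcdffeaccddbdfb')
  18 → (25, 'dbdfb')
  19 → (3, 'dcbbaafacfeabcdffeaccddbdfb')
  20 → (24, 'ddbdfb')
  21 → (27, 'dfb')
  22 → (17, 'dffeaccddbdfb')
  23 → (13, 'eabcdffeaccddbdfb')
  24 → (20, 'eaccddbdfb')
  25 → (9, 'facfeabcdffeaccddbdfb')
  26 → (28, 'fb')
  27 → (12, 'feabcdffeaccddbdfb')
  28 → (19, 'feaccddbdfb')
  29 → (18, 'ffeaccddbdfb')

SA = [7, 14, 1, 21, 10, 8, 29, 6, 0, 5, 15, 2, 26, 4, 22, 23, 16, 11, 25, 3, 24, 27, 17, 13, 20, 9, 28, 12, 19, 18]
rank  pair      lcp
   1  s[7:],s[14:]  1  'a'
   2  s[14:],s[1:]  2  'ab'
   3  s[1:],s[21:]  1  'a'
   4  s[21:],s[10:]  2  'ac'
   5  s[10:],s[8:]  1  'a'
   6  s[8:],s[29:]  0  ''
   7  s[29:],s[6:]  1  'b'
   8  s[6:],s[0:]  2  'ba'
   9  s[0:],s[5:]  1  'b'
  10  s[5:],s[15:]  1  'b'
  11  s[15:],s[2:]  1  'b'
  12  s[2:],s[26:]  2  'bd'
  13  s[26:],s[4:]  0  ''
  14  s[4:],s[22:]  1  'c'
  15  s[22:],s[23:]  1  'c'
  16  s[23:],s[16:]  2  'cd'
  17  s[16:],s[11:]  1  'c'
  18  s[11:],s[25:]  0  ''
  19  s[25:],s[3:]  1  'd'
  20  s[3:],s[24:]  1  'd'
  21  s[24:],s[27:]  1  'd'
  22  s[27:],s[17:]  2  'df'
  23  s[17:],s[13:]  0  ''
  24  s[13:],s[20:]  2  'ea'
  25  s[20:],s[9:]  0  ''
  26  s[9:],s[28:]  1  'f'
  27  s[28:],s[12:]  1  'f'
  28  s[12:],s[19:]  3  'fea'
  29  s[19:],s[18:]  1  'f'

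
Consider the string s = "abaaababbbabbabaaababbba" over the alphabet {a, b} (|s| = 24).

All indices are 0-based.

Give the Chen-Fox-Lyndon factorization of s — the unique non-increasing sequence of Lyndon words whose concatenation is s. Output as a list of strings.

emit factor 1: 'ab' (i=0, period=2)
emit factor 2: 'aaababbbabbab' (i=2, period=13)
emit factor 3: 'aaababbb' (i=15, period=8)
emit factor 4: 'a' (i=23, period=1)

["ab", "aaababbbabbab", "aaababbb", "a"]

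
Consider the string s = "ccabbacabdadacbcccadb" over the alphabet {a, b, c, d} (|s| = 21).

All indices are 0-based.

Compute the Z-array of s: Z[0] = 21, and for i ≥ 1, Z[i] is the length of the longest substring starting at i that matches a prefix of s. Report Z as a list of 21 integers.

Z[0]=21
i=1: fresh scan; Z[1]=1 scan→box=[1,2)
i=2: fresh scan; Z[2]=0
i=3: fresh scan; Z[3]=0
i=4: fresh scan; Z[4]=0
i=5: fresh scan; Z[5]=0
i=6: fresh scan; Z[6]=1 scan→box=[6,7)
i=7: fresh scan; Z[7]=0
i=8: fresh scan; Z[8]=0
i=9: fresh scan; Z[9]=0
i=10: fresh scan; Z[10]=0
i=11: fresh scan; Z[11]=0
i=12: fresh scan; Z[12]=0
i=13: fresh scan; Z[13]=1 scan→box=[13,14)
i=14: fresh scan; Z[14]=0
i=15: fresh scan; Z[15]=2 scan→box=[15,17)
i=16: min(r-i=1, Z[1]=1)=1; Z[16]=3 scan→box=[16,19)
i=17: min(r-i=2, Z[1]=1)=1; Z[17]=1
i=18: min(r-i=1, Z[2]=0)=0; Z[18]=0
i=19: fresh scan; Z[19]=0
i=20: fresh scan; Z[20]=0

[21, 1, 0, 0, 0, 0, 1, 0, 0, 0, 0, 0, 0, 1, 0, 2, 3, 1, 0, 0, 0]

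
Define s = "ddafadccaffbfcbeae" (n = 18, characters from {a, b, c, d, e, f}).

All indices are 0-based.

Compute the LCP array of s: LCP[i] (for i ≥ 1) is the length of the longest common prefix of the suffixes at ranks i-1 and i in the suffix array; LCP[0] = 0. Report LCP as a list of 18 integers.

[0, 1, 1, 2, 0, 1, 0, 1, 1, 0, 1, 1, 0, 1, 0, 1, 1, 1]

rank | idx | suffix
   0 |   4 | adccaffbfcbeae
   1 |  16 | ae
   2 |   2 | afadccaffbfcbeae
   3 |   8 | affbfcbeae
   4 |  14 | beae
   5 |  11 | bfcbeae
   6 |   7 | caffbfcbeae
   7 |  13 | cbeae
   8 |   6 | ccaffbfcbeae
   9 |   1 | dafadccaffbfcbeae
  10 |   5 | dccaffbfcbeae
  11 |   0 | ddafadccaffbfcbeae
  12 |  17 | e
  13 |  15 | eae
  14 |   3 | fadccaffbfcbeae
  15 |  10 | fbfcbeae
  16 |  12 | fcbeae
  17 |   9 | ffbfcbeae

SA = [4, 16, 2, 8, 14, 11, 7, 13, 6, 1, 5, 0, 17, 15, 3, 10, 12, 9]
[i] adj suffixes → lcp
  [1] 4/16 → 1 ('a')
  [2] 16/2 → 1 ('a')
  [3] 2/8 → 2 ('af')
  [4] 8/14 → 0 ('')
  [5] 14/11 → 1 ('b')
  [6] 11/7 → 0 ('')
  [7] 7/13 → 1 ('c')
  [8] 13/6 → 1 ('c')
  [9] 6/1 → 0 ('')
  [10] 1/5 → 1 ('d')
  [11] 5/0 → 1 ('d')
  [12] 0/17 → 0 ('')
  [13] 17/15 → 1 ('e')
  [14] 15/3 → 0 ('')
  [15] 3/10 → 1 ('f')
  [16] 10/12 → 1 ('f')
  [17] 12/9 → 1 ('f')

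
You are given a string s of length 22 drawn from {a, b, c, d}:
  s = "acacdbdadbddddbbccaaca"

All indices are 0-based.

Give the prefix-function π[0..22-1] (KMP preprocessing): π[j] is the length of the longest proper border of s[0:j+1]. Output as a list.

[0, 0, 1, 2, 0, 0, 0, 1, 0, 0, 0, 0, 0, 0, 0, 0, 0, 0, 1, 1, 2, 3]

π[0] = 0
j=1 s[j]='c': π[1]=0 (border '')
j=2 s[j]='a': π[2]=1 (border 'a')
j=3 s[j]='c': π[3]=2 (border 'ac')
j=4 s[j]='d': k: 2→0; π[4]=0 (border '')
j=5 s[j]='b': π[5]=0 (border '')
j=6 s[j]='d': π[6]=0 (border '')
j=7 s[j]='a': π[7]=1 (border 'a')
j=8 s[j]='d': k: 1→0; π[8]=0 (border '')
j=9 s[j]='b': π[9]=0 (border '')
j=10 s[j]='d': π[10]=0 (border '')
j=11 s[j]='d': π[11]=0 (border '')
j=12 s[j]='d': π[12]=0 (border '')
j=13 s[j]='d': π[13]=0 (border '')
j=14 s[j]='b': π[14]=0 (border '')
j=15 s[j]='b': π[15]=0 (border '')
j=16 s[j]='c': π[16]=0 (border '')
j=17 s[j]='c': π[17]=0 (border '')
j=18 s[j]='a': π[18]=1 (border 'a')
j=19 s[j]='a': k: 1→0; π[19]=1 (border 'a')
j=20 s[j]='c': π[20]=2 (border 'ac')
j=21 s[j]='a': π[21]=3 (border 'aca')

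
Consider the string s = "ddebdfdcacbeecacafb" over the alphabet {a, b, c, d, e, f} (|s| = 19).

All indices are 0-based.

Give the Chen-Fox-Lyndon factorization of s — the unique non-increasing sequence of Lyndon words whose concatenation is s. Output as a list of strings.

emit factor 1: 'dde' (i=0, period=3)
emit factor 2: 'bdfdc' (i=3, period=5)
emit factor 3: 'acbeec' (i=8, period=6)
emit factor 4: 'acafb' (i=14, period=5)

["dde", "bdfdc", "acbeec", "acafb"]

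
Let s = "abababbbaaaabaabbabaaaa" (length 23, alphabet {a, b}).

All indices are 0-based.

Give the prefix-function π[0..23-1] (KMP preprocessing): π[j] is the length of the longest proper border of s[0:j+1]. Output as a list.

π[0] = 0
j=1 s[j]='b': π[1]=0 (border '')
j=2 s[j]='a': π[2]=1 (border 'a')
j=3 s[j]='b': π[3]=2 (border 'ab')
j=4 s[j]='a': π[4]=3 (border 'aba')
j=5 s[j]='b': π[5]=4 (border 'abab')
j=6 s[j]='b': k: 4→2→0; π[6]=0 (border '')
j=7 s[j]='b': π[7]=0 (border '')
j=8 s[j]='a': π[8]=1 (border 'a')
j=9 s[j]='a': k: 1→0; π[9]=1 (border 'a')
j=10 s[j]='a': k: 1→0; π[10]=1 (border 'a')
j=11 s[j]='a': k: 1→0; π[11]=1 (border 'a')
j=12 s[j]='b': π[12]=2 (border 'ab')
j=13 s[j]='a': π[13]=3 (border 'aba')
j=14 s[j]='a': k: 3→1→0; π[14]=1 (border 'a')
j=15 s[j]='b': π[15]=2 (border 'ab')
j=16 s[j]='b': k: 2→0; π[16]=0 (border '')
j=17 s[j]='a': π[17]=1 (border 'a')
j=18 s[j]='b': π[18]=2 (border 'ab')
j=19 s[j]='a': π[19]=3 (border 'aba')
j=20 s[j]='a': k: 3→1→0; π[20]=1 (border 'a')
j=21 s[j]='a': k: 1→0; π[21]=1 (border 'a')
j=22 s[j]='a': k: 1→0; π[22]=1 (border 'a')

[0, 0, 1, 2, 3, 4, 0, 0, 1, 1, 1, 1, 2, 3, 1, 2, 0, 1, 2, 3, 1, 1, 1]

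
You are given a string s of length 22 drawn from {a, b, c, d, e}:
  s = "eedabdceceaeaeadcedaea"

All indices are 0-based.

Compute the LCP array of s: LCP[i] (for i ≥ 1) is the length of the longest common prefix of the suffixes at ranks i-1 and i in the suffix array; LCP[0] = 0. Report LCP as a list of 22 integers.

[0, 1, 1, 1, 3, 3, 0, 0, 2, 2, 0, 2, 1, 3, 0, 2, 2, 4, 1, 1, 3, 1]

rank | idx | suffix
   0 |  21 | a
   1 |   3 | abdceceaeaeadcedaea
   2 |  14 | adcedaea
   3 |  19 | aea
   4 |  12 | aeadcedaea
   5 |  10 | aeaeadcedaea
   6 |   4 | bdceceaeaeadcedaea
   7 |   8 | ceaeaeadcedaea
   8 |   6 | ceceaeaeadcedaea
   9 |  16 | cedaea
  10 |   2 | dabdceceaeaeadcedaea
  11 |  18 | daea
  12 |   5 | dceceaeaeadcedaea
  13 |  15 | dcedaea
  14 |  20 | ea
  15 |  13 | eadcedaea
  16 |  11 | eaeadcedaea
  17 |   9 | eaeaeadcedaea
  18 |   7 | eceaeaeadcedaea
  19 |   1 | edabdceceaeaeadcedaea
  20 |  17 | edaea
  21 |   0 | eedabdceceaeaeadcedaea

SA = [21, 3, 14, 19, 12, 10, 4, 8, 6, 16, 2, 18, 5, 15, 20, 13, 11, 9, 7, 1, 17, 0]
i: (SA[i-1],SA[i]) lcp shared
  1: (21,3) 1 'a'
  2: (3,14) 1 'a'
  3: (14,19) 1 'a'
  4: (19,12) 3 'aea'
  5: (12,10) 3 'aea'
  6: (10,4) 0 ''
  7: (4,8) 0 ''
  8: (8,6) 2 'ce'
  9: (6,16) 2 'ce'
  10: (16,2) 0 ''
  11: (2,18) 2 'da'
  12: (18,5) 1 'd'
  13: (5,15) 3 'dce'
  14: (15,20) 0 ''
  15: (20,13) 2 'ea'
  16: (13,11) 2 'ea'
  17: (11,9) 4 'eaea'
  18: (9,7) 1 'e'
  19: (7,1) 1 'e'
  20: (1,17) 3 'eda'
  21: (17,0) 1 'e'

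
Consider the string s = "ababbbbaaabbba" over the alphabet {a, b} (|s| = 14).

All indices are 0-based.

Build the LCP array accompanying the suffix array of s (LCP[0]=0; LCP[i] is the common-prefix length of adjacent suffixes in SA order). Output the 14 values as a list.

[0, 1, 2, 1, 2, 4, 0, 2, 2, 1, 3, 2, 4, 3]

sorted suffixes:
  #0 SA[0]=13  'a'
  #1 SA[1]=7  'aaabbba'
  #2 SA[2]=8  'aabbba'
  #3 SA[3]=0  'ababbbbaaabbba'
  #4 SA[4]=9  'abbba'
  #5 SA[5]=2  'abbbbaaabbba'
  #6 SA[6]=12  'ba'
  #7 SA[7]=6  'baaabbba'
  #8 SA[8]=1  'babbbbaaabbba'
  #9 SA[9]=11  'bba'
  #10 SA[10]=5  'bbaaabbba'
  #11 SA[11]=10  'bbba'
  #12 SA[12]=4  'bbbaaabbba'
  #13 SA[13]=3  'bbbbaaabbba'

SA = [13, 7, 8, 0, 9, 2, 12, 6, 1, 11, 5, 10, 4, 3]
rank  pair      lcp
   1  s[13:],s[7:]  1  'a'
   2  s[7:],s[8:]  2  'aa'
   3  s[8:],s[0:]  1  'a'
   4  s[0:],s[9:]  2  'ab'
   5  s[9:],s[2:]  4  'abbb'
   6  s[2:],s[12:]  0  ''
   7  s[12:],s[6:]  2  'ba'
   8  s[6:],s[1:]  2  'ba'
   9  s[1:],s[11:]  1  'b'
  10  s[11:],s[5:]  3  'bba'
  11  s[5:],s[10:]  2  'bb'
  12  s[10:],s[4:]  4  'bbba'
  13  s[4:],s[3:]  3  'bbb'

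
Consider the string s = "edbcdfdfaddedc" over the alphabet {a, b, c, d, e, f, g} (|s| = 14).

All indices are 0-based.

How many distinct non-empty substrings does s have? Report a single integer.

95

sorted suffixes:
  #0 SA[0]=8  'addedc'
  #1 SA[1]=2  'bcdfdfaddedc'
  #2 SA[2]=13  'c'
  #3 SA[3]=3  'cdfdfaddedc'
  #4 SA[4]=1  'dbcdfdfaddedc'
  #5 SA[5]=12  'dc'
  #6 SA[6]=9  'ddedc'
  #7 SA[7]=10  'dedc'
  #8 SA[8]=6  'dfaddedc'
  #9 SA[9]=4  'dfdfaddedc'
  #10 SA[10]=0  'edbcdfdfaddedc'
  #11 SA[11]=11  'edc'
  #12 SA[12]=7  'faddedc'
  #13 SA[13]=5  'fdfaddedc'

SA = [8, 2, 13, 3, 1, 12, 9, 10, 6, 4, 0, 11, 7, 5]
[i] adj suffixes → lcp
  [1] 8/2 → 0 ('')
  [2] 2/13 → 0 ('')
  [3] 13/3 → 1 ('c')
  [4] 3/1 → 0 ('')
  [5] 1/12 → 1 ('d')
  [6] 12/9 → 1 ('d')
  [7] 9/10 → 1 ('d')
  [8] 10/6 → 1 ('d')
  [9] 6/4 → 2 ('df')
  [10] 4/0 → 0 ('')
  [11] 0/11 → 2 ('ed')
  [12] 11/7 → 0 ('')
  [13] 7/5 → 1 ('f')

n(n+1)/2 = 14·15/2 = 105
Σ LCP = 0 + 0 + 0 + 1 + 0 + 1 + 1 + 1 + 1 + 2 + 0 + 2 + 0 + 1 = 10
distinct = 105 − 10 = 95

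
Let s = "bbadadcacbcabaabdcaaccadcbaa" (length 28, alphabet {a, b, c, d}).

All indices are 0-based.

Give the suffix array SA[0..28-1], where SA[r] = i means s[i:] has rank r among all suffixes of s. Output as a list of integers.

[27, 26, 13, 18, 11, 14, 7, 19, 2, 4, 22, 25, 12, 1, 0, 9, 15, 17, 10, 6, 21, 24, 8, 20, 3, 16, 5, 23]

rank | idx | suffix
   0 |  27 | a
   1 |  26 | aa
   2 |  13 | aabdcaaccadcbaa
   3 |  18 | aaccadcbaa
   4 |  11 | abaabdcaaccadcbaa
   5 |  14 | abdcaaccadcbaa
   6 |   7 | acbcabaabdcaaccadcbaa
   7 |  19 | accadcbaa
   8 |   2 | adadcacbcabaabdcaaccadcbaa
   9 |   4 | adcacbcabaabdcaaccadcbaa
  10 |  22 | adcbaa
  11 |  25 | baa
  12 |  12 | baabdcaaccadcbaa
  13 |   1 | badadcacbcabaabdcaaccadcbaa
  14 |   0 | bbadadcacbcabaabdcaaccadcbaa
  15 |   9 | bcabaabdcaaccadcbaa
  16 |  15 | bdcaaccadcbaa
  17 |  17 | caaccadcbaa
  18 |  10 | cabaabdcaaccadcbaa
  19 |   6 | cacbcabaabdcaaccadcbaa
  20 |  21 | cadcbaa
  21 |  24 | cbaa
  22 |   8 | cbcabaabdcaaccadcbaa
  23 |  20 | ccadcbaa
  24 |   3 | dadcacbcabaabdcaaccadcbaa
  25 |  16 | dcaaccadcbaa
  26 |   5 | dcacbcabaabdcaaccadcbaa
  27 |  23 | dcbaa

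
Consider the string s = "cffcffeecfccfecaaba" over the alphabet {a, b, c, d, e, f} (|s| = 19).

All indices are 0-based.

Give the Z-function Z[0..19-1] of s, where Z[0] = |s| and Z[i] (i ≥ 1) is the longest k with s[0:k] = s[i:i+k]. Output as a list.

Z[0]=19
i=1: outside box; Z[1]=0
i=2: outside box; Z[2]=0
i=3: outside box; Z[3]=3 grow→box=[3,6)
i=4: min(r-i=2, Z[1]=0)=0; Z[4]=0
i=5: min(r-i=1, Z[2]=0)=0; Z[5]=0
i=6: outside box; Z[6]=0
i=7: outside box; Z[7]=0
i=8: outside box; Z[8]=2 grow→box=[8,10)
i=9: min(r-i=1, Z[1]=0)=0; Z[9]=0
i=10: outside box; Z[10]=1 grow→box=[10,11)
i=11: outside box; Z[11]=2 grow→box=[11,13)
i=12: min(r-i=1, Z[1]=0)=0; Z[12]=0
i=13: outside box; Z[13]=0
i=14: outside box; Z[14]=1 grow→box=[14,15)
i=15: outside box; Z[15]=0
i=16: outside box; Z[16]=0
i=17: outside box; Z[17]=0
i=18: outside box; Z[18]=0

[19, 0, 0, 3, 0, 0, 0, 0, 2, 0, 1, 2, 0, 0, 1, 0, 0, 0, 0]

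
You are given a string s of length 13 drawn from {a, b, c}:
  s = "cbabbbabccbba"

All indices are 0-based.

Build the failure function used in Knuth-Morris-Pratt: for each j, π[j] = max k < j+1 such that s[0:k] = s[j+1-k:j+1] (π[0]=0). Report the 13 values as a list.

[0, 0, 0, 0, 0, 0, 0, 0, 1, 1, 2, 0, 0]

π[0] = 0
j=1 s[j]='b': π[1]=0 (border '')
j=2 s[j]='a': π[2]=0 (border '')
j=3 s[j]='b': π[3]=0 (border '')
j=4 s[j]='b': π[4]=0 (border '')
j=5 s[j]='b': π[5]=0 (border '')
j=6 s[j]='a': π[6]=0 (border '')
j=7 s[j]='b': π[7]=0 (border '')
j=8 s[j]='c': π[8]=1 (border 'c')
j=9 s[j]='c': k: 1→0; π[9]=1 (border 'c')
j=10 s[j]='b': π[10]=2 (border 'cb')
j=11 s[j]='b': k: 2→0; π[11]=0 (border '')
j=12 s[j]='a': π[12]=0 (border '')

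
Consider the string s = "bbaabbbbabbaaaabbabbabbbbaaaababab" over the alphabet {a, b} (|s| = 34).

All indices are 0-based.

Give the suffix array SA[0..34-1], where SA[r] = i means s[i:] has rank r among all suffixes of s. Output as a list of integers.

[25, 11, 26, 12, 27, 13, 2, 32, 30, 28, 8, 14, 17, 20, 3, 33, 24, 10, 1, 31, 29, 7, 16, 19, 23, 9, 0, 6, 15, 18, 22, 5, 21, 4]

sorted suffixes:
  #0 SA[0]=25  'aaaababab'
  #1 SA[1]=11  'aaaabbabbabbbbaaaababab'
  #2 SA[2]=26  'aaababab'
  #3 SA[3]=12  'aaabbabbabbbbaaaababab'
  #4 SA[4]=27  'aababab'
  #5 SA[5]=13  'aabbabbabbbbaaaababab'
  #6 SA[6]=2  'aabbbbabbaaaabbabbabbbbaaaababab'
  #7 SA[7]=32  'ab'
  #8 SA[8]=30  'abab'
  #9 SA[9]=28  'ababab'
  #10 SA[10]=8  'abbaaaabbabbabbbbaaaababab'
  #11 SA[11]=14  'abbabbabbbbaaaababab'
  #12 SA[12]=17  'abbabbbbaaaababab'
  #13 SA[13]=20  'abbbbaaaababab'
  #14 SA[14]=3  'abbbbabbaaaabbabbabbbbaaaababab'
  #15 SA[15]=33  'b'
  #16 SA[16]=24  'baaaababab'
  #17 SA[17]=10  'baaaabbabbabbbbaaaababab'
  #18 SA[18]=1  'baabbbbabbaaaabbabbabbbbaaaababab'
  #19 SA[19]=31  'bab'
  #20 SA[20]=29  'babab'
  #21 SA[21]=7  'babbaaaabbabbabbbbaaaababab'
  #22 SA[22]=16  'babbabbbbaaaababab'
  #23 SA[23]=19  'babbbbaaaababab'
  #24 SA[24]=23  'bbaaaababab'
  #25 SA[25]=9  'bbaaaabbabbabbbbaaaababab'
  #26 SA[26]=0  'bbaabbbbabbaaaabbabbabbbbaaaababab'
  #27 SA[27]=6  'bbabbaaaabbabbabbbbaaaababab'
  #28 SA[28]=15  'bbabbabbbbaaaababab'
  #29 SA[29]=18  'bbabbbbaaaababab'
  #30 SA[30]=22  'bbbaaaababab'
  #31 SA[31]=5  'bbbabbaaaabbabbabbbbaaaababab'
  #32 SA[32]=21  'bbbbaaaababab'
  #33 SA[33]=4  'bbbbabbaaaabbabbabbbbaaaababab'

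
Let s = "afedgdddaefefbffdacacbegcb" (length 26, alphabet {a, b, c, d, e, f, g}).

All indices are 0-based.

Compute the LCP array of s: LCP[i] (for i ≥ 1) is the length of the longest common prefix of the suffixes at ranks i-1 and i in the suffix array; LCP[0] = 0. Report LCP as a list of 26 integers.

rank→(start, suffix):
  0 → (17, 'acacbegcb')
  1 → (19, 'acbegcb')
  2 → (8, 'aefefbffdacacbegcb')
  3 → (0, 'afedgdddaefefbffdacacbegcb')
  4 → (25, 'b')
  5 → (21, 'begcb')
  6 → (13, 'bffdacacbegcb')
  7 → (18, 'cacbegcb')
  8 → (24, 'cb')
  9 → (20, 'cbegcb')
  10 → (16, 'dacacbegcb')
  11 → (7, 'daefefbffdacacbegcb')
  12 → (6, 'ddaefefbffdacacbegcb')
  13 → (5, 'dddaefefbffdacacbegcb')
  14 → (3, 'dgdddaefefbffdacacbegcb')
  15 → (2, 'edgdddaefefbffdacacbegcb')
  16 → (11, 'efbffdacacbegcb')
  17 → (9, 'efefbffdacacbegcb')
  18 → (22, 'egcb')
  19 → (12, 'fbffdacacbegcb')
  20 → (15, 'fdacacbegcb')
  21 → (1, 'fedgdddaefefbffdacacbegcb')
  22 → (10, 'fefbffdacacbegcb')
  23 → (14, 'ffdacacbegcb')
  24 → (23, 'gcb')
  25 → (4, 'gdddaefefbffdacacbegcb')

SA = [17, 19, 8, 0, 25, 21, 13, 18, 24, 20, 16, 7, 6, 5, 3, 2, 11, 9, 22, 12, 15, 1, 10, 14, 23, 4]
[i] adj suffixes → lcp
  [1] 17/19 → 2 ('ac')
  [2] 19/8 → 1 ('a')
  [3] 8/0 → 1 ('a')
  [4] 0/25 → 0 ('')
  [5] 25/21 → 1 ('b')
  [6] 21/13 → 1 ('b')
  [7] 13/18 → 0 ('')
  [8] 18/24 → 1 ('c')
  [9] 24/20 → 2 ('cb')
  [10] 20/16 → 0 ('')
  [11] 16/7 → 2 ('da')
  [12] 7/6 → 1 ('d')
  [13] 6/5 → 2 ('dd')
  [14] 5/3 → 1 ('d')
  [15] 3/2 → 0 ('')
  [16] 2/11 → 1 ('e')
  [17] 11/9 → 2 ('ef')
  [18] 9/22 → 1 ('e')
  [19] 22/12 → 0 ('')
  [20] 12/15 → 1 ('f')
  [21] 15/1 → 1 ('f')
  [22] 1/10 → 2 ('fe')
  [23] 10/14 → 1 ('f')
  [24] 14/23 → 0 ('')
  [25] 23/4 → 1 ('g')

[0, 2, 1, 1, 0, 1, 1, 0, 1, 2, 0, 2, 1, 2, 1, 0, 1, 2, 1, 0, 1, 1, 2, 1, 0, 1]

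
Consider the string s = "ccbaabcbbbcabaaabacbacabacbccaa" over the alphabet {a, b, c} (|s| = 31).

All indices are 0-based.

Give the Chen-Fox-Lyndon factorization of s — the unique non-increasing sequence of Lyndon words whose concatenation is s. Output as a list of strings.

["c", "c", "b", "aabcbbbcab", "aaabacbacabacbcc", "a", "a"]

emit factor 1: 'c' (i=0, period=1)
emit factor 2: 'c' (i=1, period=1)
emit factor 3: 'b' (i=2, period=1)
emit factor 4: 'aabcbbbcab' (i=3, period=10)
emit factor 5: 'aaabacbacabacbcc' (i=13, period=16)
emit factor 6: 'a' (i=29, period=1)
emit factor 7: 'a' (i=30, period=1)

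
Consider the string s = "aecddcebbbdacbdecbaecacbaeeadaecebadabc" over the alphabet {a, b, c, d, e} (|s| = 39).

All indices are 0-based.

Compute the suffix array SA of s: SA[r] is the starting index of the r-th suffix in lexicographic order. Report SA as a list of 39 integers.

rank | idx | suffix
   0 |  36 | abc
   1 |  21 | acbaeeadaecebadabc
   2 |  11 | acbdecbaecacbaeeadaecebadabc
   3 |  34 | adabc
   4 |  27 | adaecebadabc
   5 |  18 | aecacbaeeadaecebadabc
   6 |   0 | aecddcebbbdacbdecbaecacbaeeadaecebadabc
   7 |  29 | aecebadabc
   8 |  24 | aeeadaecebadabc
   9 |  33 | badabc
  10 |  17 | baecacbaeeadaecebadabc
  11 |  23 | baeeadaecebadabc
  12 |   7 | bbbdacbdecbaecacbaeeadaecebadabc
  13 |   8 | bbdacbdecbaecacbaeeadaecebadabc
  14 |  37 | bc
  15 |   9 | bdacbdecbaecacbaeeadaecebadabc
  16 |  13 | bdecbaecacbaeeadaecebadabc
  17 |  38 | c
  18 |  20 | cacbaeeadaecebadabc
  19 |  16 | cbaecacbaeeadaecebadabc
  20 |  22 | cbaeeadaecebadabc
  21 |  12 | cbdecbaecacbaeeadaecebadabc
  22 |   2 | cddcebbbdacbdecbaecacbaeeadaecebadabc
  23 |  31 | cebadabc
  24 |   5 | cebbbdacbdecbaecacbaeeadaecebadabc
  25 |  35 | dabc
  26 |  10 | dacbdecbaecacbaeeadaecebadabc
  27 |  28 | daecebadabc
  28 |   4 | dcebbbdacbdecbaecacbaeeadaecebadabc
  29 |   3 | ddcebbbdacbdecbaecacbaeeadaecebadabc
  30 |  14 | decbaecacbaeeadaecebadabc
  31 |  26 | eadaecebadabc
  32 |  32 | ebadabc
  33 |   6 | ebbbdacbdecbaecacbaeeadaecebadabc
  34 |  19 | ecacbaeeadaecebadabc
  35 |  15 | ecbaecacbaeeadaecebadabc
  36 |   1 | ecddcebbbdacbdecbaecacbaeeadaecebadabc
  37 |  30 | ecebadabc
  38 |  25 | eeadaecebadabc

[36, 21, 11, 34, 27, 18, 0, 29, 24, 33, 17, 23, 7, 8, 37, 9, 13, 38, 20, 16, 22, 12, 2, 31, 5, 35, 10, 28, 4, 3, 14, 26, 32, 6, 19, 15, 1, 30, 25]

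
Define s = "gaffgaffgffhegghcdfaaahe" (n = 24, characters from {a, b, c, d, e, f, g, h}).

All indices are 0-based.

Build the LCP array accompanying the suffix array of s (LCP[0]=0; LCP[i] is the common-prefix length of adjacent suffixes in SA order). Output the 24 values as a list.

[0, 2, 1, 4, 1, 0, 0, 0, 1, 0, 1, 3, 2, 1, 2, 1, 0, 5, 1, 1, 1, 0, 1, 2]

sorted suffixes:
  #0 SA[0]=19  'aaahe'
  #1 SA[1]=20  'aahe'
  #2 SA[2]=1  'affgaffgffhegghcdfaaahe'
  #3 SA[3]=5  'affgffhegghcdfaaahe'
  #4 SA[4]=21  'ahe'
  #5 SA[5]=16  'cdfaaahe'
  #6 SA[6]=17  'dfaaahe'
  #7 SA[7]=23  'e'
  #8 SA[8]=12  'egghcdfaaahe'
  #9 SA[9]=18  'faaahe'
  #10 SA[10]=2  'ffgaffgffhegghcdfaaahe'
  #11 SA[11]=6  'ffgffhegghcdfaaahe'
  #12 SA[12]=9  'ffhegghcdfaaahe'
  #13 SA[13]=3  'fgaffgffhegghcdfaaahe'
  #14 SA[14]=7  'fgffhegghcdfaaahe'
  #15 SA[15]=10  'fhegghcdfaaahe'
  #16 SA[16]=0  'gaffgaffgffhegghcdfaaahe'
  #17 SA[17]=4  'gaffgffhegghcdfaaahe'
  #18 SA[18]=8  'gffhegghcdfaaahe'
  #19 SA[19]=13  'gghcdfaaahe'
  #20 SA[20]=14  'ghcdfaaahe'
  #21 SA[21]=15  'hcdfaaahe'
  #22 SA[22]=22  'he'
  #23 SA[23]=11  'hegghcdfaaahe'

SA = [19, 20, 1, 5, 21, 16, 17, 23, 12, 18, 2, 6, 9, 3, 7, 10, 0, 4, 8, 13, 14, 15, 22, 11]
rank  pair      lcp
   1  s[19:],s[20:]  2  'aa'
   2  s[20:],s[1:]  1  'a'
   3  s[1:],s[5:]  4  'affg'
   4  s[5:],s[21:]  1  'a'
   5  s[21:],s[16:]  0  ''
   6  s[16:],s[17:]  0  ''
   7  s[17:],s[23:]  0  ''
   8  s[23:],s[12:]  1  'e'
   9  s[12:],s[18:]  0  ''
  10  s[18:],s[2:]  1  'f'
  11  s[2:],s[6:]  3  'ffg'
  12  s[6:],s[9:]  2  'ff'
  13  s[9:],s[3:]  1  'f'
  14  s[3:],s[7:]  2  'fg'
  15  s[7:],s[10:]  1  'f'
  16  s[10:],s[0:]  0  ''
  17  s[0:],s[4:]  5  'gaffg'
  18  s[4:],s[8:]  1  'g'
  19  s[8:],s[13:]  1  'g'
  20  s[13:],s[14:]  1  'g'
  21  s[14:],s[15:]  0  ''
  22  s[15:],s[22:]  1  'h'
  23  s[22:],s[11:]  2  'he'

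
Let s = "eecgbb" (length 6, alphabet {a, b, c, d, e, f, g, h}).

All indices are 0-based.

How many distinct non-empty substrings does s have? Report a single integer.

19

rank→(start, suffix):
  0 → (5, 'b')
  1 → (4, 'bb')
  2 → (2, 'cgbb')
  3 → (1, 'ecgbb')
  4 → (0, 'eecgbb')
  5 → (3, 'gbb')

SA = [5, 4, 2, 1, 0, 3]
rank  pair      lcp
   1  s[5:],s[4:]  1  'b'
   2  s[4:],s[2:]  0  ''
   3  s[2:],s[1:]  0  ''
   4  s[1:],s[0:]  1  'e'
   5  s[0:],s[3:]  0  ''

n(n+1)/2 = 6·7/2 = 21
Σ LCP = 0 + 1 + 0 + 0 + 1 + 0 = 2
distinct = 21 − 2 = 19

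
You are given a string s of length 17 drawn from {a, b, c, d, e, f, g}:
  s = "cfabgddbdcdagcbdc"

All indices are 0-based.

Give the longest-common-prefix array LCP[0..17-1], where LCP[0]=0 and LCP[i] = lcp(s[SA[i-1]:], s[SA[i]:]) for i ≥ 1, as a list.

[0, 1, 0, 3, 1, 0, 1, 1, 1, 0, 1, 1, 2, 1, 0, 0, 1]

rank | idx | suffix
   0 |   2 | abgddbdcdagcbdc
   1 |  11 | agcbdc
   2 |  14 | bdc
   3 |   7 | bdcdagcbdc
   4 |   3 | bgddbdcdagcbdc
   5 |  16 | c
   6 |  13 | cbdc
   7 |   9 | cdagcbdc
   8 |   0 | cfabgddbdcdagcbdc
   9 |  10 | dagcbdc
  10 |   6 | dbdcdagcbdc
  11 |  15 | dc
  12 |   8 | dcdagcbdc
  13 |   5 | ddbdcdagcbdc
  14 |   1 | fabgddbdcdagcbdc
  15 |  12 | gcbdc
  16 |   4 | gddbdcdagcbdc

SA = [2, 11, 14, 7, 3, 16, 13, 9, 0, 10, 6, 15, 8, 5, 1, 12, 4]
rank  pair      lcp
   1  s[2:],s[11:]  1  'a'
   2  s[11:],s[14:]  0  ''
   3  s[14:],s[7:]  3  'bdc'
   4  s[7:],s[3:]  1  'b'
   5  s[3:],s[16:]  0  ''
   6  s[16:],s[13:]  1  'c'
   7  s[13:],s[9:]  1  'c'
   8  s[9:],s[0:]  1  'c'
   9  s[0:],s[10:]  0  ''
  10  s[10:],s[6:]  1  'd'
  11  s[6:],s[15:]  1  'd'
  12  s[15:],s[8:]  2  'dc'
  13  s[8:],s[5:]  1  'd'
  14  s[5:],s[1:]  0  ''
  15  s[1:],s[12:]  0  ''
  16  s[12:],s[4:]  1  'g'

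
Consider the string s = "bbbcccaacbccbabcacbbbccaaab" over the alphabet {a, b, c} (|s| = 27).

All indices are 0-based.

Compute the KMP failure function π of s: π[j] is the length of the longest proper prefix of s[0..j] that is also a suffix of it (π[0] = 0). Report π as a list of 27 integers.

π[0] = 0
j=1 s[j]='b': π[1]=1 (border 'b')
j=2 s[j]='b': π[2]=2 (border 'bb')
j=3 s[j]='c': k: 2→1→0; π[3]=0 (border '')
j=4 s[j]='c': π[4]=0 (border '')
j=5 s[j]='c': π[5]=0 (border '')
j=6 s[j]='a': π[6]=0 (border '')
j=7 s[j]='a': π[7]=0 (border '')
j=8 s[j]='c': π[8]=0 (border '')
j=9 s[j]='b': π[9]=1 (border 'b')
j=10 s[j]='c': k: 1→0; π[10]=0 (border '')
j=11 s[j]='c': π[11]=0 (border '')
j=12 s[j]='b': π[12]=1 (border 'b')
j=13 s[j]='a': k: 1→0; π[13]=0 (border '')
j=14 s[j]='b': π[14]=1 (border 'b')
j=15 s[j]='c': k: 1→0; π[15]=0 (border '')
j=16 s[j]='a': π[16]=0 (border '')
j=17 s[j]='c': π[17]=0 (border '')
j=18 s[j]='b': π[18]=1 (border 'b')
j=19 s[j]='b': π[19]=2 (border 'bb')
j=20 s[j]='b': π[20]=3 (border 'bbb')
j=21 s[j]='c': π[21]=4 (border 'bbbc')
j=22 s[j]='c': π[22]=5 (border 'bbbcc')
j=23 s[j]='a': k: 5→0; π[23]=0 (border '')
j=24 s[j]='a': π[24]=0 (border '')
j=25 s[j]='a': π[25]=0 (border '')
j=26 s[j]='b': π[26]=1 (border 'b')

[0, 1, 2, 0, 0, 0, 0, 0, 0, 1, 0, 0, 1, 0, 1, 0, 0, 0, 1, 2, 3, 4, 5, 0, 0, 0, 1]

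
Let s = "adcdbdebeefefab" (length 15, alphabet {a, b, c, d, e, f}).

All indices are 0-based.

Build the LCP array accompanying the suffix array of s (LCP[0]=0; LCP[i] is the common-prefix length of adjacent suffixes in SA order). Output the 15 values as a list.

[0, 1, 0, 1, 1, 0, 0, 1, 1, 0, 1, 1, 2, 0, 1]

sorted suffixes:
  #0 SA[0]=13  'ab'
  #1 SA[1]=0  'adcdbdebeefefab'
  #2 SA[2]=14  'b'
  #3 SA[3]=4  'bdebeefefab'
  #4 SA[4]=7  'beefefab'
  #5 SA[5]=2  'cdbdebeefefab'
  #6 SA[6]=3  'dbdebeefefab'
  #7 SA[7]=1  'dcdbdebeefefab'
  #8 SA[8]=5  'debeefefab'
  #9 SA[9]=6  'ebeefefab'
  #10 SA[10]=8  'eefefab'
  #11 SA[11]=11  'efab'
  #12 SA[12]=9  'efefab'
  #13 SA[13]=12  'fab'
  #14 SA[14]=10  'fefab'

SA = [13, 0, 14, 4, 7, 2, 3, 1, 5, 6, 8, 11, 9, 12, 10]
i: (SA[i-1],SA[i]) lcp shared
  1: (13,0) 1 'a'
  2: (0,14) 0 ''
  3: (14,4) 1 'b'
  4: (4,7) 1 'b'
  5: (7,2) 0 ''
  6: (2,3) 0 ''
  7: (3,1) 1 'd'
  8: (1,5) 1 'd'
  9: (5,6) 0 ''
  10: (6,8) 1 'e'
  11: (8,11) 1 'e'
  12: (11,9) 2 'ef'
  13: (9,12) 0 ''
  14: (12,10) 1 'f'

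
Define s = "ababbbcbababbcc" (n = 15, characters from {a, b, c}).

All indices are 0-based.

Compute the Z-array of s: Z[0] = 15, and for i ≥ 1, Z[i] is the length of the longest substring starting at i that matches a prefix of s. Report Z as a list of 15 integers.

Z[0]=15
i=1: fresh scan; Z[1]=0
i=2: fresh scan; Z[2]=2 grow→box=[2,4)
i=3: min(r-i=1, Z[1]=0)=0; Z[3]=0
i=4: fresh scan; Z[4]=0
i=5: fresh scan; Z[5]=0
i=6: fresh scan; Z[6]=0
i=7: fresh scan; Z[7]=0
i=8: fresh scan; Z[8]=5 grow→box=[8,13)
i=9: min(r-i=4, Z[1]=0)=0; Z[9]=0
i=10: min(r-i=3, Z[2]=2)=2; Z[10]=2
i=11: min(r-i=2, Z[3]=0)=0; Z[11]=0
i=12: min(r-i=1, Z[4]=0)=0; Z[12]=0
i=13: fresh scan; Z[13]=0
i=14: fresh scan; Z[14]=0

[15, 0, 2, 0, 0, 0, 0, 0, 5, 0, 2, 0, 0, 0, 0]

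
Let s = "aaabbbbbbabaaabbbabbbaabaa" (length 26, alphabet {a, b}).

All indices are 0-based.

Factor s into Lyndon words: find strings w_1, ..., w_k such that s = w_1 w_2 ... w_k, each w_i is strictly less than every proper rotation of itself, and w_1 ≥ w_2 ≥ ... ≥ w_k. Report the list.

emit factor 1: 'aaabbbbbbab' (i=0, period=11)
emit factor 2: 'aaabbbabbbaab' (i=11, period=13)
emit factor 3: 'a' (i=24, period=1)
emit factor 4: 'a' (i=25, period=1)

["aaabbbbbbab", "aaabbbabbbaab", "a", "a"]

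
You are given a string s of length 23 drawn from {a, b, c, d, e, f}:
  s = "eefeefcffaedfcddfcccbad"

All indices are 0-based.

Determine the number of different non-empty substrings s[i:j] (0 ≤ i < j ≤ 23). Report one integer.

251

rank | idx | suffix
   0 |  21 | ad
   1 |   9 | aedfcddfcccbad
   2 |  20 | bad
   3 |  19 | cbad
   4 |  18 | ccbad
   5 |  17 | cccbad
   6 |  13 | cddfcccbad
   7 |   6 | cffaedfcddfcccbad
   8 |  22 | d
   9 |  14 | ddfcccbad
  10 |  15 | dfcccbad
  11 |  11 | dfcddfcccbad
  12 |  10 | edfcddfcccbad
  13 |   3 | eefcffaedfcddfcccbad
  14 |   0 | eefeefcffaedfcddfcccbad
  15 |   4 | efcffaedfcddfcccbad
  16 |   1 | efeefcffaedfcddfcccbad
  17 |   8 | faedfcddfcccbad
  18 |  16 | fcccbad
  19 |  12 | fcddfcccbad
  20 |   5 | fcffaedfcddfcccbad
  21 |   2 | feefcffaedfcddfcccbad
  22 |   7 | ffaedfcddfcccbad

SA = [21, 9, 20, 19, 18, 17, 13, 6, 22, 14, 15, 11, 10, 3, 0, 4, 1, 8, 16, 12, 5, 2, 7]
[i] adj suffixes → lcp
  [1] 21/9 → 1 ('a')
  [2] 9/20 → 0 ('')
  [3] 20/19 → 0 ('')
  [4] 19/18 → 1 ('c')
  [5] 18/17 → 2 ('cc')
  [6] 17/13 → 1 ('c')
  [7] 13/6 → 1 ('c')
  [8] 6/22 → 0 ('')
  [9] 22/14 → 1 ('d')
  [10] 14/15 → 1 ('d')
  [11] 15/11 → 3 ('dfc')
  [12] 11/10 → 0 ('')
  [13] 10/3 → 1 ('e')
  [14] 3/0 → 3 ('eef')
  [15] 0/4 → 1 ('e')
  [16] 4/1 → 2 ('ef')
  [17] 1/8 → 0 ('')
  [18] 8/16 → 1 ('f')
  [19] 16/12 → 2 ('fc')
  [20] 12/5 → 2 ('fc')
  [21] 5/2 → 1 ('f')
  [22] 2/7 → 1 ('f')

n(n+1)/2 = 23·24/2 = 276
Σ LCP = 0 + 1 + 0 + 0 + 1 + 2 + 1 + 1 + 0 + 1 + 1 + 3 + 0 + 1 + 3 + 1 + 2 + 0 + 1 + 2 + 2 + 1 + 1 = 25
distinct = 276 − 25 = 251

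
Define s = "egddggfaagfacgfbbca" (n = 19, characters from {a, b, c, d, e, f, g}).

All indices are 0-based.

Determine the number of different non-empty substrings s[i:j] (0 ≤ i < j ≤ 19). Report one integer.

rank→(start, suffix):
  0 → (18, 'a')
  1 → (7, 'aagfacgfbbca')
  2 → (11, 'acgfbbca')
  3 → (8, 'agfacgfbbca')
  4 → (15, 'bbca')
  5 → (16, 'bca')
  6 → (17, 'ca')
  7 → (12, 'cgfbbca')
  8 → (2, 'ddggfaagfacgfbbca')
  9 → (3, 'dggfaagfacgfbbca')
  10 → (0, 'egddggfaagfacgfbbca')
  11 → (6, 'faagfacgfbbca')
  12 → (10, 'facgfbbca')
  13 → (14, 'fbbca')
  14 → (1, 'gddggfaagfacgfbbca')
  15 → (5, 'gfaagfacgfbbca')
  16 → (9, 'gfacgfbbca')
  17 → (13, 'gfbbca')
  18 → (4, 'ggfaagfacgfbbca')

SA = [18, 7, 11, 8, 15, 16, 17, 12, 2, 3, 0, 6, 10, 14, 1, 5, 9, 13, 4]
[i] adj suffixes → lcp
  [1] 18/7 → 1 ('a')
  [2] 7/11 → 1 ('a')
  [3] 11/8 → 1 ('a')
  [4] 8/15 → 0 ('')
  [5] 15/16 → 1 ('b')
  [6] 16/17 → 0 ('')
  [7] 17/12 → 1 ('c')
  [8] 12/2 → 0 ('')
  [9] 2/3 → 1 ('d')
  [10] 3/0 → 0 ('')
  [11] 0/6 → 0 ('')
  [12] 6/10 → 2 ('fa')
  [13] 10/14 → 1 ('f')
  [14] 14/1 → 0 ('')
  [15] 1/5 → 1 ('g')
  [16] 5/9 → 3 ('gfa')
  [17] 9/13 → 2 ('gf')
  [18] 13/4 → 1 ('g')

n(n+1)/2 = 19·20/2 = 190
Σ LCP = 0 + 1 + 1 + 1 + 0 + 1 + 0 + 1 + 0 + 1 + 0 + 0 + 2 + 1 + 0 + 1 + 3 + 2 + 1 = 16
distinct = 190 − 16 = 174

174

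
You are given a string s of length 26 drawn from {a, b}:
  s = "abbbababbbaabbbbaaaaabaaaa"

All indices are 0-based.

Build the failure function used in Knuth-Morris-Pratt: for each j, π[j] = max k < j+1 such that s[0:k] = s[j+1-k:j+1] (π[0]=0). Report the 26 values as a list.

[0, 0, 0, 0, 1, 2, 1, 2, 3, 4, 5, 1, 2, 3, 4, 0, 1, 1, 1, 1, 1, 2, 1, 1, 1, 1]

π[0] = 0
j=1 s[j]='b': π[1]=0 (border '')
j=2 s[j]='b': π[2]=0 (border '')
j=3 s[j]='b': π[3]=0 (border '')
j=4 s[j]='a': π[4]=1 (border 'a')
j=5 s[j]='b': π[5]=2 (border 'ab')
j=6 s[j]='a': k: 2→0; π[6]=1 (border 'a')
j=7 s[j]='b': π[7]=2 (border 'ab')
j=8 s[j]='b': π[8]=3 (border 'abb')
j=9 s[j]='b': π[9]=4 (border 'abbb')
j=10 s[j]='a': π[10]=5 (border 'abbba')
j=11 s[j]='a': k: 5→1→0; π[11]=1 (border 'a')
j=12 s[j]='b': π[12]=2 (border 'ab')
j=13 s[j]='b': π[13]=3 (border 'abb')
j=14 s[j]='b': π[14]=4 (border 'abbb')
j=15 s[j]='b': k: 4→0; π[15]=0 (border '')
j=16 s[j]='a': π[16]=1 (border 'a')
j=17 s[j]='a': k: 1→0; π[17]=1 (border 'a')
j=18 s[j]='a': k: 1→0; π[18]=1 (border 'a')
j=19 s[j]='a': k: 1→0; π[19]=1 (border 'a')
j=20 s[j]='a': k: 1→0; π[20]=1 (border 'a')
j=21 s[j]='b': π[21]=2 (border 'ab')
j=22 s[j]='a': k: 2→0; π[22]=1 (border 'a')
j=23 s[j]='a': k: 1→0; π[23]=1 (border 'a')
j=24 s[j]='a': k: 1→0; π[24]=1 (border 'a')
j=25 s[j]='a': k: 1→0; π[25]=1 (border 'a')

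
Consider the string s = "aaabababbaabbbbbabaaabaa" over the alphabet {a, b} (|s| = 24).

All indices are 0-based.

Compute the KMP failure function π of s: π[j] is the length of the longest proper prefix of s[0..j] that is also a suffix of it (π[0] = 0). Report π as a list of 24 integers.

π[0] = 0
j=1 s[j]='a': π[1]=1 (border 'a')
j=2 s[j]='a': π[2]=2 (border 'aa')
j=3 s[j]='b': k: 2→1→0; π[3]=0 (border '')
j=4 s[j]='a': π[4]=1 (border 'a')
j=5 s[j]='b': k: 1→0; π[5]=0 (border '')
j=6 s[j]='a': π[6]=1 (border 'a')
j=7 s[j]='b': k: 1→0; π[7]=0 (border '')
j=8 s[j]='b': π[8]=0 (border '')
j=9 s[j]='a': π[9]=1 (border 'a')
j=10 s[j]='a': π[10]=2 (border 'aa')
j=11 s[j]='b': k: 2→1→0; π[11]=0 (border '')
j=12 s[j]='b': π[12]=0 (border '')
j=13 s[j]='b': π[13]=0 (border '')
j=14 s[j]='b': π[14]=0 (border '')
j=15 s[j]='b': π[15]=0 (border '')
j=16 s[j]='a': π[16]=1 (border 'a')
j=17 s[j]='b': k: 1→0; π[17]=0 (border '')
j=18 s[j]='a': π[18]=1 (border 'a')
j=19 s[j]='a': π[19]=2 (border 'aa')
j=20 s[j]='a': π[20]=3 (border 'aaa')
j=21 s[j]='b': π[21]=4 (border 'aaab')
j=22 s[j]='a': π[22]=5 (border 'aaaba')
j=23 s[j]='a': k: 5→1; π[23]=2 (border 'aa')

[0, 1, 2, 0, 1, 0, 1, 0, 0, 1, 2, 0, 0, 0, 0, 0, 1, 0, 1, 2, 3, 4, 5, 2]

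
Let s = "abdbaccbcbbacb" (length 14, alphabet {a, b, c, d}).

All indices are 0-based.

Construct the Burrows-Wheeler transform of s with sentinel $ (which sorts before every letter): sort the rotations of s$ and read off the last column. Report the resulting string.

b$bbcbdccaabcab

rank  rotation         last
    0  $abdbaccbcbbacb  b
    1  abdbaccbcbbacb$  $
    2  acb$abdbaccbcbb  b
    3  accbcbbacb$abdb  b
    4  b$abdbaccbcbbac  c
    5  bacb$abdbaccbcb  b
    6  baccbcbbacb$abd  d
    7  bbacb$abdbaccbc  c
    8  bcbbacb$abdbacc  c
    9  bdbaccbcbbacb$a  a
   10  cb$abdbaccbcbba  a
   11  cbbacb$abdbaccb  b
   12  cbcbbacb$abdbac  c
   13  ccbcbbacb$abdba  a
   14  dbaccbcbbacb$ab  b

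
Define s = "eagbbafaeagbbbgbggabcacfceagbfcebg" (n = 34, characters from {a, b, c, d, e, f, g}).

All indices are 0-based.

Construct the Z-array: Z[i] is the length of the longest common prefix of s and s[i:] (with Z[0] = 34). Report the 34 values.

[34, 0, 0, 0, 0, 0, 0, 0, 5, 0, 0, 0, 0, 0, 0, 0, 0, 0, 0, 0, 0, 0, 0, 0, 0, 4, 0, 0, 0, 0, 0, 1, 0, 0]

Z[0]=34
i=1: fresh scan; Z[1]=0
i=2: fresh scan; Z[2]=0
i=3: fresh scan; Z[3]=0
i=4: fresh scan; Z[4]=0
i=5: fresh scan; Z[5]=0
i=6: fresh scan; Z[6]=0
i=7: fresh scan; Z[7]=0
i=8: fresh scan; Z[8]=5 scan→box=[8,13)
i=9: min(r-i=4, Z[1]=0)=0; Z[9]=0
i=10: min(r-i=3, Z[2]=0)=0; Z[10]=0
i=11: min(r-i=2, Z[3]=0)=0; Z[11]=0
i=12: min(r-i=1, Z[4]=0)=0; Z[12]=0
i=13: fresh scan; Z[13]=0
i=14: fresh scan; Z[14]=0
i=15: fresh scan; Z[15]=0
i=16: fresh scan; Z[16]=0
i=17: fresh scan; Z[17]=0
i=18: fresh scan; Z[18]=0
i=19: fresh scan; Z[19]=0
i=20: fresh scan; Z[20]=0
i=21: fresh scan; Z[21]=0
i=22: fresh scan; Z[22]=0
i=23: fresh scan; Z[23]=0
i=24: fresh scan; Z[24]=0
i=25: fresh scan; Z[25]=4 scan→box=[25,29)
i=26: min(r-i=3, Z[1]=0)=0; Z[26]=0
i=27: min(r-i=2, Z[2]=0)=0; Z[27]=0
i=28: min(r-i=1, Z[3]=0)=0; Z[28]=0
i=29: fresh scan; Z[29]=0
i=30: fresh scan; Z[30]=0
i=31: fresh scan; Z[31]=1 scan→box=[31,32)
i=32: fresh scan; Z[32]=0
i=33: fresh scan; Z[33]=0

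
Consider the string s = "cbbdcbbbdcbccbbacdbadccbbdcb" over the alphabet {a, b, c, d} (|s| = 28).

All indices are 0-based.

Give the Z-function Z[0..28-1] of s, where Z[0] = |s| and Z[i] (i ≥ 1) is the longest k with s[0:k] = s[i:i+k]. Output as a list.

Z[0]=28
i=1: i≥r, start 0; Z[1]=0
i=2: i≥r, start 0; Z[2]=0
i=3: i≥r, start 0; Z[3]=0
i=4: i≥r, start 0; Z[4]=3 scan→box=[4,7)
i=5: min(r-i=2, Z[1]=0)=0; Z[5]=0
i=6: min(r-i=1, Z[2]=0)=0; Z[6]=0
i=7: i≥r, start 0; Z[7]=0
i=8: i≥r, start 0; Z[8]=0
i=9: i≥r, start 0; Z[9]=2 scan→box=[9,11)
i=10: min(r-i=1, Z[1]=0)=0; Z[10]=0
i=11: i≥r, start 0; Z[11]=1 scan→box=[11,12)
i=12: i≥r, start 0; Z[12]=3 scan→box=[12,15)
i=13: min(r-i=2, Z[1]=0)=0; Z[13]=0
i=14: min(r-i=1, Z[2]=0)=0; Z[14]=0
i=15: i≥r, start 0; Z[15]=0
i=16: i≥r, start 0; Z[16]=1 scan→box=[16,17)
i=17: i≥r, start 0; Z[17]=0
i=18: i≥r, start 0; Z[18]=0
i=19: i≥r, start 0; Z[19]=0
i=20: i≥r, start 0; Z[20]=0
i=21: i≥r, start 0; Z[21]=1 scan→box=[21,22)
i=22: i≥r, start 0; Z[22]=6 scan→box=[22,28)
i=23: min(r-i=5, Z[1]=0)=0; Z[23]=0
i=24: min(r-i=4, Z[2]=0)=0; Z[24]=0
i=25: min(r-i=3, Z[3]=0)=0; Z[25]=0
i=26: min(r-i=2, Z[4]=3)=2; Z[26]=2
i=27: min(r-i=1, Z[5]=0)=0; Z[27]=0

[28, 0, 0, 0, 3, 0, 0, 0, 0, 2, 0, 1, 3, 0, 0, 0, 1, 0, 0, 0, 0, 1, 6, 0, 0, 0, 2, 0]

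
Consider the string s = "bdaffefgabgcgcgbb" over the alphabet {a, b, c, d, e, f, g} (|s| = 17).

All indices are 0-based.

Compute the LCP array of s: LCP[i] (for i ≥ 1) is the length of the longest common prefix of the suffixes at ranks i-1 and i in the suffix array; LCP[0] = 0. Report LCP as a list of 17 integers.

sorted suffixes:
  #0 SA[0]=8  'abgcgcgbb'
  #1 SA[1]=2  'affefgabgcgcgbb'
  #2 SA[2]=16  'b'
  #3 SA[3]=15  'bb'
  #4 SA[4]=0  'bdaffefgabgcgcgbb'
  #5 SA[5]=9  'bgcgcgbb'
  #6 SA[6]=13  'cgbb'
  #7 SA[7]=11  'cgcgbb'
  #8 SA[8]=1  'daffefgabgcgcgbb'
  #9 SA[9]=5  'efgabgcgcgbb'
  #10 SA[10]=4  'fefgabgcgcgbb'
  #11 SA[11]=3  'ffefgabgcgcgbb'
  #12 SA[12]=6  'fgabgcgcgbb'
  #13 SA[13]=7  'gabgcgcgbb'
  #14 SA[14]=14  'gbb'
  #15 SA[15]=12  'gcgbb'
  #16 SA[16]=10  'gcgcgbb'

SA = [8, 2, 16, 15, 0, 9, 13, 11, 1, 5, 4, 3, 6, 7, 14, 12, 10]
i: (SA[i-1],SA[i]) lcp shared
  1: (8,2) 1 'a'
  2: (2,16) 0 ''
  3: (16,15) 1 'b'
  4: (15,0) 1 'b'
  5: (0,9) 1 'b'
  6: (9,13) 0 ''
  7: (13,11) 2 'cg'
  8: (11,1) 0 ''
  9: (1,5) 0 ''
  10: (5,4) 0 ''
  11: (4,3) 1 'f'
  12: (3,6) 1 'f'
  13: (6,7) 0 ''
  14: (7,14) 1 'g'
  15: (14,12) 1 'g'
  16: (12,10) 3 'gcg'

[0, 1, 0, 1, 1, 1, 0, 2, 0, 0, 0, 1, 1, 0, 1, 1, 3]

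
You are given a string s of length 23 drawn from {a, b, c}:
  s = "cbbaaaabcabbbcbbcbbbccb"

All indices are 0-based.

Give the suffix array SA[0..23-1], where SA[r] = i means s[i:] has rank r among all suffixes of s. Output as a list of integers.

sorted suffixes:
  #0 SA[0]=3  'aaaabcabbbcbbcbbbccb'
  #1 SA[1]=4  'aaabcabbbcbbcbbbccb'
  #2 SA[2]=5  'aabcabbbcbbcbbbccb'
  #3 SA[3]=9  'abbbcbbcbbbccb'
  #4 SA[4]=6  'abcabbbcbbcbbbccb'
  #5 SA[5]=22  'b'
  #6 SA[6]=2  'baaaabcabbbcbbcbbbccb'
  #7 SA[7]=1  'bbaaaabcabbbcbbcbbbccb'
  #8 SA[8]=10  'bbbcbbcbbbccb'
  #9 SA[9]=17  'bbbccb'
  #10 SA[10]=14  'bbcbbbccb'
  #11 SA[11]=11  'bbcbbcbbbccb'
  #12 SA[12]=18  'bbccb'
  #13 SA[13]=7  'bcabbbcbbcbbbccb'
  #14 SA[14]=15  'bcbbbccb'
  #15 SA[15]=12  'bcbbcbbbccb'
  #16 SA[16]=19  'bccb'
  #17 SA[17]=8  'cabbbcbbcbbbccb'
  #18 SA[18]=21  'cb'
  #19 SA[19]=0  'cbbaaaabcabbbcbbcbbbccb'
  #20 SA[20]=16  'cbbbccb'
  #21 SA[21]=13  'cbbcbbbccb'
  #22 SA[22]=20  'ccb'

[3, 4, 5, 9, 6, 22, 2, 1, 10, 17, 14, 11, 18, 7, 15, 12, 19, 8, 21, 0, 16, 13, 20]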